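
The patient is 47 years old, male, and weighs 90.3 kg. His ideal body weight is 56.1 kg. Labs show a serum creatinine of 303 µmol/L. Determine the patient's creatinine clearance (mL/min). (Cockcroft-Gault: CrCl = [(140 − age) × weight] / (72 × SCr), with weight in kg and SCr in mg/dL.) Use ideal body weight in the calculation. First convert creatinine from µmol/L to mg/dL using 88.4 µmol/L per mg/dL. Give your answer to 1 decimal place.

SCr = 303 / 88.4 = 3.428 mg/dL
CrCl = (140 − 47) × 56.1 / (72 × 3.428) = 5217.3 / 246.82 ≈ 21.1 mL/min

21.1 mL/min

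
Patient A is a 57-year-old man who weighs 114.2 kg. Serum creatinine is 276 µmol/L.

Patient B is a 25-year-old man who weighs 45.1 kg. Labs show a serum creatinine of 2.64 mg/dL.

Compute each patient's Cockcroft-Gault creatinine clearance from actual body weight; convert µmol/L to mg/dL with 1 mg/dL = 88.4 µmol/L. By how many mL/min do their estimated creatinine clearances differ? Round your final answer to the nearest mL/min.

Patient A: SCr = 276 / 88.4 = 3.122 mg/dL
Patient A: CrCl = (140 − 57) × 114.2 / (72 × 3.122) = 9478.6 / 224.78 ≈ 42.2 mL/min
Patient B: CrCl = (140 − 25) × 45.1 / (72 × 2.64) = 5186.5 / 190.08 ≈ 27.3 mL/min
|42.2 − 27.3| = 14.9 mL/min

15 mL/min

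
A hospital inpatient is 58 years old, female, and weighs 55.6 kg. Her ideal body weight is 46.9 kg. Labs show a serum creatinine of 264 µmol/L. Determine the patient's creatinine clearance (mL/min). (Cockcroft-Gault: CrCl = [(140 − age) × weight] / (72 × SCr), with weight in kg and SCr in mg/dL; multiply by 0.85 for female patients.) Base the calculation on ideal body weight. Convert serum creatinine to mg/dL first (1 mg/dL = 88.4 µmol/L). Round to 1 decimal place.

15.2 mL/min

SCr = 264 / 88.4 = 2.986 mg/dL
CrCl = (140 − 58) × 46.9 / (72 × 2.986) × 0.85 = 3845.8 / 214.99 × 0.85 ≈ 15.2 mL/min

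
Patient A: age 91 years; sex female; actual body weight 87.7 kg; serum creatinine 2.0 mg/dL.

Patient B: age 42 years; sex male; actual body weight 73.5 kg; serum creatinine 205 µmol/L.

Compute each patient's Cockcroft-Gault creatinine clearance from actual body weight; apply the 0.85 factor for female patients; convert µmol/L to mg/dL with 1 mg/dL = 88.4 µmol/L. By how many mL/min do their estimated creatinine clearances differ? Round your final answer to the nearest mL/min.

18 mL/min

Patient A: CrCl = (140 − 91) × 87.7 / (72 × 2) × 0.85 = 4297.3 / 144.00 × 0.85 ≈ 25.4 mL/min
Patient B: SCr = 205 / 88.4 = 2.319 mg/dL
Patient B: CrCl = (140 − 42) × 73.5 / (72 × 2.319) = 7203.0 / 166.97 ≈ 43.1 mL/min
|25.4 − 43.1| = 17.7 mL/min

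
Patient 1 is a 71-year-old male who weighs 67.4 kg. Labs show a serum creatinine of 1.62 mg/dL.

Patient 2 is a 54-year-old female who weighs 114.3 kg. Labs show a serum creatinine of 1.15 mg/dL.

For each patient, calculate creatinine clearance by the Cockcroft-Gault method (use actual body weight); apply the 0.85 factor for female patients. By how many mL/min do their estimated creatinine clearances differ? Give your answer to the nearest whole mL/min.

61 mL/min

Patient 1: CrCl = (140 − 71) × 67.4 / (72 × 1.62) = 4650.6 / 116.64 ≈ 39.9 mL/min
Patient 2: CrCl = (140 − 54) × 114.3 / (72 × 1.15) × 0.85 = 9829.8 / 82.80 × 0.85 ≈ 100.9 mL/min
|39.9 − 100.9| = 61.0 mL/min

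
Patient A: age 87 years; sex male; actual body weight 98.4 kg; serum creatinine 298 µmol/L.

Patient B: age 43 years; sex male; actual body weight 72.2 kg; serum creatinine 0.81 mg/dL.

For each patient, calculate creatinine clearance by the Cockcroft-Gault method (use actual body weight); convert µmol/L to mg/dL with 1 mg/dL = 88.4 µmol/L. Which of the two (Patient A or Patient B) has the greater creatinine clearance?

Patient B

Patient A: SCr = 298 / 88.4 = 3.371 mg/dL
Patient A: CrCl = (140 − 87) × 98.4 / (72 × 3.371) = 5215.2 / 242.71 ≈ 21.5 mL/min
Patient B: CrCl = (140 − 43) × 72.2 / (72 × 0.81) = 7003.4 / 58.32 ≈ 120.1 mL/min
21.5 vs 120.1 mL/min → Patient B is higher.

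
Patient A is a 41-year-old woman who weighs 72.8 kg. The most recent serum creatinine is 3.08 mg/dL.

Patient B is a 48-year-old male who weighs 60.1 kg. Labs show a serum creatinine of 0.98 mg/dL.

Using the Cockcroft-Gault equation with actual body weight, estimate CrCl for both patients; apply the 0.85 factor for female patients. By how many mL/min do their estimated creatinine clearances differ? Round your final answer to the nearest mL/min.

51 mL/min

Patient A: CrCl = (140 − 41) × 72.8 / (72 × 3.08) × 0.85 = 7207.2 / 221.76 × 0.85 ≈ 27.6 mL/min
Patient B: CrCl = (140 − 48) × 60.1 / (72 × 0.98) = 5529.2 / 70.56 ≈ 78.4 mL/min
|27.6 − 78.4| = 50.8 mL/min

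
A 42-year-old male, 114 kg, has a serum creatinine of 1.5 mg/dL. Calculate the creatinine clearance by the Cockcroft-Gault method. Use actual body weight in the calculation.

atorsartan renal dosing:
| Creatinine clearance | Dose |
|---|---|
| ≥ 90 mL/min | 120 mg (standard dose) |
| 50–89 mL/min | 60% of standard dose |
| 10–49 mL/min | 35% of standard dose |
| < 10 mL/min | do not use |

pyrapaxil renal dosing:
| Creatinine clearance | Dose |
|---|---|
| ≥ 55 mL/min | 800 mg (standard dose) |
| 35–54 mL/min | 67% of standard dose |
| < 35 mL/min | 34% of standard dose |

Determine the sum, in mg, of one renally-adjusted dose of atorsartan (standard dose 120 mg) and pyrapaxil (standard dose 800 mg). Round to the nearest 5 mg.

920 mg

CrCl = (140 − 42) × 114 / (72 × 1.5) = 11172.0 / 108.00 ≈ 103.4 mL/min
CrCl ≈ 103 mL/min.
atorsartan: ≥ 90 mL/min → 100% of 120 mg = 120 mg.
pyrapaxil: ≥ 55 mL/min → 100% of 800 mg = 800 mg.
Total = 120 + 800 = 920 mg.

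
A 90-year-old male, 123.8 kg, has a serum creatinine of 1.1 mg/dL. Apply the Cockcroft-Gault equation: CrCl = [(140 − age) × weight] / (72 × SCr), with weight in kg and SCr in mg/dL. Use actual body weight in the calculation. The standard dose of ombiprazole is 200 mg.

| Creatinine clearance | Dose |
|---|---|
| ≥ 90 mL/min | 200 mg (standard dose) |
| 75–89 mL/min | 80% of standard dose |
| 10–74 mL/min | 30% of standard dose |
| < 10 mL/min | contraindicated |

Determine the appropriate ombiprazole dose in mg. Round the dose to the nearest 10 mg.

160 mg

CrCl = (140 − 90) × 123.8 / (72 × 1.1) = 6190.0 / 79.20 ≈ 78.2 mL/min
CrCl ≈ 78 mL/min → bracket 75–89 mL/min.
80% of 200 mg = 160 mg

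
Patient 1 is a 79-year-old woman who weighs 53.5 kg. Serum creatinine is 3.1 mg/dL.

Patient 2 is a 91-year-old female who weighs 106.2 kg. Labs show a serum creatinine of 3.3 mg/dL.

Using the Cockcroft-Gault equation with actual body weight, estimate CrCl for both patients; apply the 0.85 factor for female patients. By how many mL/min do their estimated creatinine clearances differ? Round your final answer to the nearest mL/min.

6 mL/min

Patient 1: CrCl = (140 − 79) × 53.5 / (72 × 3.1) × 0.85 = 3263.5 / 223.20 × 0.85 ≈ 12.4 mL/min
Patient 2: CrCl = (140 − 91) × 106.2 / (72 × 3.3) × 0.85 = 5203.8 / 237.60 × 0.85 ≈ 18.6 mL/min
|12.4 − 18.6| = 6.2 mL/min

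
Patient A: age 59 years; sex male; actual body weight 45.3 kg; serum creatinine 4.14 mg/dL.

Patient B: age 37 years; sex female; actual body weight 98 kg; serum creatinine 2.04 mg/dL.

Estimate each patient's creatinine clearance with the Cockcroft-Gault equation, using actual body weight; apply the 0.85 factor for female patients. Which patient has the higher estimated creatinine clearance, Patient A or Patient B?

Patient B

Patient A: CrCl = (140 − 59) × 45.3 / (72 × 4.14) = 3669.3 / 298.08 ≈ 12.3 mL/min
Patient B: CrCl = (140 − 37) × 98 / (72 × 2.04) × 0.85 = 10094.0 / 146.88 × 0.85 ≈ 58.4 mL/min
12.3 vs 58.4 mL/min → Patient B is higher.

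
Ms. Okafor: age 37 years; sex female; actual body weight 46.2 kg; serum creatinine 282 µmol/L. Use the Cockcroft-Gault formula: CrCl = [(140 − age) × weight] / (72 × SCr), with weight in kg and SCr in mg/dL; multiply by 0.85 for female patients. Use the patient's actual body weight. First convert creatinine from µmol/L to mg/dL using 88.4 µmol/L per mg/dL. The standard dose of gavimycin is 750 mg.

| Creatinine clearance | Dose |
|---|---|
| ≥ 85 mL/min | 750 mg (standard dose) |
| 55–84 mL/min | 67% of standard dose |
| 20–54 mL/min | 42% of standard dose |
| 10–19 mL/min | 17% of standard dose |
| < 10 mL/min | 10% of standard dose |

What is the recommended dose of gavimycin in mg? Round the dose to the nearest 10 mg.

SCr = 282 / 88.4 = 3.19 mg/dL
CrCl = (140 − 37) × 46.2 / (72 × 3.19) × 0.85 = 4758.6 / 229.68 × 0.85 ≈ 17.6 mL/min
CrCl ≈ 18 mL/min → bracket 10–19 mL/min.
17% of 750 mg = 127.5 mg → 130 mg

130 mg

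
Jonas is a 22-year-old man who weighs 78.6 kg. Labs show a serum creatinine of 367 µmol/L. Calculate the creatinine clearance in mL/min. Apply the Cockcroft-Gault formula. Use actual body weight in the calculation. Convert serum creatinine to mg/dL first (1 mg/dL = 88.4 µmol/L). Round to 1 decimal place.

31.0 mL/min

SCr = 367 / 88.4 = 4.152 mg/dL
CrCl = (140 − 22) × 78.6 / (72 × 4.152) = 9274.8 / 298.94 ≈ 31.0 mL/min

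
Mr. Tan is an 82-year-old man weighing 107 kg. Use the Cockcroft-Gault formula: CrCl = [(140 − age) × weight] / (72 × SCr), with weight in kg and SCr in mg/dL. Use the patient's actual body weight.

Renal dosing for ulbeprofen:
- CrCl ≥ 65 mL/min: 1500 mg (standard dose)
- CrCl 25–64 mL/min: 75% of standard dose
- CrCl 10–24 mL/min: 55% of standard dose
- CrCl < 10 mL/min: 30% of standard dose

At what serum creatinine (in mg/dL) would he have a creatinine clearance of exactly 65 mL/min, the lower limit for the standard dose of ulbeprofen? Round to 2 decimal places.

Standard dose requires CrCl ≥ 65 mL/min.
Set (140 − 82) × 107 / (72 × SCr) = 65
SCr = (140 − 82) × 107 / (72 × 65) = 1.326 mg/dL

1.33 mg/dL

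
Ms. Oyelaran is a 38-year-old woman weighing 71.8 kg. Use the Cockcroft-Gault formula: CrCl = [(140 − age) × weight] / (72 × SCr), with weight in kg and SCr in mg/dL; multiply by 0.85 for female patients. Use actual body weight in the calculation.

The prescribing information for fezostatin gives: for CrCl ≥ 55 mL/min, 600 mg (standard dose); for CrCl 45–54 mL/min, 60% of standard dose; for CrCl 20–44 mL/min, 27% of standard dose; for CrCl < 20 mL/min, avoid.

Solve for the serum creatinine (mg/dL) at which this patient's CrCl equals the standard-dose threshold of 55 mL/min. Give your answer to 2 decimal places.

1.57 mg/dL

Standard dose requires CrCl ≥ 55 mL/min.
Set (140 − 38) × 71.8 × 0.85 / (72 × SCr) = 55
SCr = (140 − 38) × 71.8 × 0.85 / (72 × 55) = 1.572 mg/dL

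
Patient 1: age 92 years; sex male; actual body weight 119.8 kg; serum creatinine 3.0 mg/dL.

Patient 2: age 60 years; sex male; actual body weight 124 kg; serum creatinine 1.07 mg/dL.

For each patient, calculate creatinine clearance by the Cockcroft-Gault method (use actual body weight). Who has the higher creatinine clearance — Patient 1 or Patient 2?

Patient 2

Patient 1: CrCl = (140 − 92) × 119.8 / (72 × 3) = 5750.4 / 216.00 ≈ 26.6 mL/min
Patient 2: CrCl = (140 − 60) × 124 / (72 × 1.07) = 9920.0 / 77.04 ≈ 128.8 mL/min
26.6 vs 128.8 mL/min → Patient 2 is higher.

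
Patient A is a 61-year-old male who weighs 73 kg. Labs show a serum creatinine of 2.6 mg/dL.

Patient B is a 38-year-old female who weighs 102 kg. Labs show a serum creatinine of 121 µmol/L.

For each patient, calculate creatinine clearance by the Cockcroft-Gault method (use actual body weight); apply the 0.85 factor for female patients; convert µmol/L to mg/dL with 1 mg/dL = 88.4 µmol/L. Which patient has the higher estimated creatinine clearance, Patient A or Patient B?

Patient A: CrCl = (140 − 61) × 73 / (72 × 2.6) = 5767.0 / 187.20 ≈ 30.8 mL/min
Patient B: SCr = 121 / 88.4 = 1.369 mg/dL
Patient B: CrCl = (140 − 38) × 102 / (72 × 1.369) × 0.85 = 10404.0 / 98.57 × 0.85 ≈ 89.7 mL/min
30.8 vs 89.7 mL/min → Patient B is higher.

Patient B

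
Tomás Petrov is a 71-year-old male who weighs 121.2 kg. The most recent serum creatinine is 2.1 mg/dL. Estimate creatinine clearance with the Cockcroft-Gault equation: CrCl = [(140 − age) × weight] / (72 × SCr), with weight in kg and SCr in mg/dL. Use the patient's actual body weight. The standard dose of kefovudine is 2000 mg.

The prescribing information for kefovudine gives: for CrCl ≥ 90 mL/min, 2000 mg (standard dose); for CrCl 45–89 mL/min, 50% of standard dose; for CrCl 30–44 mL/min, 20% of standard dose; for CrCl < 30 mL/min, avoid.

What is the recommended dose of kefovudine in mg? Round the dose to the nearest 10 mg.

1000 mg

CrCl = (140 − 71) × 121.2 / (72 × 2.1) = 8362.8 / 151.20 ≈ 55.3 mL/min
CrCl ≈ 55 mL/min → bracket 45–89 mL/min.
50% of 2000 mg = 1000 mg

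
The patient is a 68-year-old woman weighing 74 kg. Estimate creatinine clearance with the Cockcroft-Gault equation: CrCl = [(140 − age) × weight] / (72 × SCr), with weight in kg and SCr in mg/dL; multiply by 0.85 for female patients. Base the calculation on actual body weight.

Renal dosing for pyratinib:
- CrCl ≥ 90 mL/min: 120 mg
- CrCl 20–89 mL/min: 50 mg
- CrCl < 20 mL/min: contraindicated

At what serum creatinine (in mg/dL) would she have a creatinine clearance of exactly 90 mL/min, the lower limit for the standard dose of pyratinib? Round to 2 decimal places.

Standard dose requires CrCl ≥ 90 mL/min.
Set (140 − 68) × 74 × 0.85 / (72 × SCr) = 90
SCr = (140 − 68) × 74 × 0.85 / (72 × 90) = 0.699 mg/dL

0.70 mg/dL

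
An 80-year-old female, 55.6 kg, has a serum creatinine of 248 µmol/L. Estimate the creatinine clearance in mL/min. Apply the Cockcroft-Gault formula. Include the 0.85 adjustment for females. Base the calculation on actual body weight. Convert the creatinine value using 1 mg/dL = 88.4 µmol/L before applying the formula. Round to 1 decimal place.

14.0 mL/min

SCr = 248 / 88.4 = 2.805 mg/dL
CrCl = (140 − 80) × 55.6 / (72 × 2.805) × 0.85 = 3336.0 / 201.96 × 0.85 ≈ 14.0 mL/min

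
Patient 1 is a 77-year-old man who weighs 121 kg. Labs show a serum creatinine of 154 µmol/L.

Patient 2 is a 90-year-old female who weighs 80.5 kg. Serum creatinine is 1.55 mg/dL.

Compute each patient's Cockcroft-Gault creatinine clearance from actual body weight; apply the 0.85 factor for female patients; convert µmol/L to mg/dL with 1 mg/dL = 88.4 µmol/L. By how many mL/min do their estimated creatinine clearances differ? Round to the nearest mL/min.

Patient 1: SCr = 154 / 88.4 = 1.742 mg/dL
Patient 1: CrCl = (140 − 77) × 121 / (72 × 1.742) = 7623.0 / 125.42 ≈ 60.8 mL/min
Patient 2: CrCl = (140 − 90) × 80.5 / (72 × 1.55) × 0.85 = 4025.0 / 111.60 × 0.85 ≈ 30.7 mL/min
|60.8 − 30.7| = 30.1 mL/min

30 mL/min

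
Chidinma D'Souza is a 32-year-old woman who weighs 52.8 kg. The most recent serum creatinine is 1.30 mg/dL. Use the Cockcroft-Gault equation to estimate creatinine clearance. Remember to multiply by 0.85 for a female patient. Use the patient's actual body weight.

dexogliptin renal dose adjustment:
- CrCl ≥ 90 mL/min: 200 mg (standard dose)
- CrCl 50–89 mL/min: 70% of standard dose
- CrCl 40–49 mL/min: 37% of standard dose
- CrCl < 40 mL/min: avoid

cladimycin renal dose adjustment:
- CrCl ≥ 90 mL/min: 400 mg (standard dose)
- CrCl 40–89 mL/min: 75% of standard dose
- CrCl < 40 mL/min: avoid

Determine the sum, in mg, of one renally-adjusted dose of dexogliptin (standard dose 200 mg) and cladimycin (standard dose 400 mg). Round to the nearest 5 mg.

440 mg

CrCl = (140 − 32) × 52.8 / (72 × 1.3) × 0.85 = 5702.4 / 93.60 × 0.85 ≈ 51.8 mL/min
CrCl ≈ 52 mL/min.
dexogliptin: 50–89 mL/min → 70% of 200 mg = 140 mg.
cladimycin: 40–89 mL/min → 75% of 400 mg = 300 mg.
Total = 140 + 300 = 440 mg.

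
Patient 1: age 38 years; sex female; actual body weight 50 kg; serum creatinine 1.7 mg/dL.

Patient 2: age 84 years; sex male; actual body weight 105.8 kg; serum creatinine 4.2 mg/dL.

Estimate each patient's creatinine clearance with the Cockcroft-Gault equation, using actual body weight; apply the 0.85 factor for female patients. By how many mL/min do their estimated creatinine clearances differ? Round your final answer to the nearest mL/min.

16 mL/min

Patient 1: CrCl = (140 − 38) × 50 / (72 × 1.7) × 0.85 = 5100.0 / 122.40 × 0.85 ≈ 35.4 mL/min
Patient 2: CrCl = (140 − 84) × 105.8 / (72 × 4.2) = 5924.8 / 302.40 ≈ 19.6 mL/min
|35.4 − 19.6| = 15.8 mL/min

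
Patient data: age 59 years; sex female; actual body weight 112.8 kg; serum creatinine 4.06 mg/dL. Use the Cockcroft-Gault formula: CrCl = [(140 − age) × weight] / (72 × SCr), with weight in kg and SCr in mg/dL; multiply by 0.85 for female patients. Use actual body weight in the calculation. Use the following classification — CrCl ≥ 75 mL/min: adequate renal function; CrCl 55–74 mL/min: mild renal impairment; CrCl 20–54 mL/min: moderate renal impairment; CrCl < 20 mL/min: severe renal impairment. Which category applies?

moderate renal impairment

CrCl = (140 − 59) × 112.8 / (72 × 4.06) × 0.85 = 9136.8 / 292.32 × 0.85 ≈ 26.6 mL/min
27 mL/min falls in the 'moderate renal impairment' range.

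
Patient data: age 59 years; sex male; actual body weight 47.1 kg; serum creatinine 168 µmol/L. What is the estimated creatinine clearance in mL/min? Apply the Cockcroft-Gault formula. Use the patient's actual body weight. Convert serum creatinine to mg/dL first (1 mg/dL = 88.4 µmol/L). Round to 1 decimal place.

SCr = 168 / 88.4 = 1.9 mg/dL
CrCl = (140 − 59) × 47.1 / (72 × 1.9) = 3815.1 / 136.80 ≈ 27.9 mL/min

27.9 mL/min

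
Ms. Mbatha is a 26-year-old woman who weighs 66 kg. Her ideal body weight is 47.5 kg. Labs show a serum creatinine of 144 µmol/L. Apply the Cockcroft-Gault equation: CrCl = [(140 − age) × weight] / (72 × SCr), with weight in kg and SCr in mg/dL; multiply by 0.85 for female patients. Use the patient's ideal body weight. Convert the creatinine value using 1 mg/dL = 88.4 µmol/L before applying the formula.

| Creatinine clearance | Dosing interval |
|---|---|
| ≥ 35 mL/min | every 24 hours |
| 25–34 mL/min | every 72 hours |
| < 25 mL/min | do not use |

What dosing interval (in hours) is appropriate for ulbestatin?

SCr = 144 / 88.4 = 1.629 mg/dL
CrCl = (140 − 26) × 47.5 / (72 × 1.629) × 0.85 = 5415.0 / 117.29 × 0.85 ≈ 39.2 mL/min
CrCl ≈ 39 mL/min → bracket ≥ 35 mL/min → every 24 hours.

every 24 hours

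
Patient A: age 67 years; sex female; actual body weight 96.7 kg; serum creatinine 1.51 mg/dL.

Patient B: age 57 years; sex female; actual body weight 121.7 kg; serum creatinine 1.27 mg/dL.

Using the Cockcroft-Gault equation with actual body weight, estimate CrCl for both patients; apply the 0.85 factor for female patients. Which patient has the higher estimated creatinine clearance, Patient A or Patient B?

Patient A: CrCl = (140 − 67) × 96.7 / (72 × 1.51) × 0.85 = 7059.1 / 108.72 × 0.85 ≈ 55.2 mL/min
Patient B: CrCl = (140 − 57) × 121.7 / (72 × 1.27) × 0.85 = 10101.1 / 91.44 × 0.85 ≈ 93.9 mL/min
55.2 vs 93.9 mL/min → Patient B is higher.

Patient B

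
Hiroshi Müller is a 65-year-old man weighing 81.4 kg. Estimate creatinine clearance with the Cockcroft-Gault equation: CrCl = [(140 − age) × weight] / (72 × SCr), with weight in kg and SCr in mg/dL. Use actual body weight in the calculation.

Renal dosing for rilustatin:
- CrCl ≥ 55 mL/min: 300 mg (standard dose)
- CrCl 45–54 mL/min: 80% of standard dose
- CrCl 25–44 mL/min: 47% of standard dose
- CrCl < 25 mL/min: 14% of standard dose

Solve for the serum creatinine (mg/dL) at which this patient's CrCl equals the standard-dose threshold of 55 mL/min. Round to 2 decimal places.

1.54 mg/dL

Standard dose requires CrCl ≥ 55 mL/min.
Set (140 − 65) × 81.4 / (72 × SCr) = 55
SCr = (140 − 65) × 81.4 / (72 × 55) = 1.542 mg/dL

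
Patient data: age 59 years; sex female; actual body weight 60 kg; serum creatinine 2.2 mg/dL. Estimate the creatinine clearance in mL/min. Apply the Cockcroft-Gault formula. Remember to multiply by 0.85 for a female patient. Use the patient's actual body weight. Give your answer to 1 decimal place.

26.1 mL/min

CrCl = (140 − 59) × 60 / (72 × 2.2) × 0.85 = 4860.0 / 158.40 × 0.85 ≈ 26.1 mL/min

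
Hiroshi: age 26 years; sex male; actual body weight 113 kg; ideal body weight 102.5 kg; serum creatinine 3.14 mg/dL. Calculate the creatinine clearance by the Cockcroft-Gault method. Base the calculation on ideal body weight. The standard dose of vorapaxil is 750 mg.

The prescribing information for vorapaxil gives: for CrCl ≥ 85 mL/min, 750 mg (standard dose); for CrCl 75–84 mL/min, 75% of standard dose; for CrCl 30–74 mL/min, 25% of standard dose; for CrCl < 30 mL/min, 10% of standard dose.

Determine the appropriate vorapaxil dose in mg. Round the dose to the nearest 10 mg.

CrCl = (140 − 26) × 102.5 / (72 × 3.14) = 11685.0 / 226.08 ≈ 51.7 mL/min
CrCl ≈ 52 mL/min → bracket 30–74 mL/min.
25% of 750 mg = 187.5 mg → 190 mg

190 mg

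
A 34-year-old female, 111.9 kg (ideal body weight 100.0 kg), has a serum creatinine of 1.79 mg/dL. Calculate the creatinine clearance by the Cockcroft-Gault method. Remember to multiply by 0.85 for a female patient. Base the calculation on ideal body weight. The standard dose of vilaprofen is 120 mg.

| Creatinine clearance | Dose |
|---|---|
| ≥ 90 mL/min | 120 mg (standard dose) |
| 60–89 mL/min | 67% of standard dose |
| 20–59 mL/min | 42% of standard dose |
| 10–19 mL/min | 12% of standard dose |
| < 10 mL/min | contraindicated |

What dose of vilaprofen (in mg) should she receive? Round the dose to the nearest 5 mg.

80 mg

CrCl = (140 − 34) × 100 / (72 × 1.79) × 0.85 = 10600.0 / 128.88 × 0.85 ≈ 69.9 mL/min
CrCl ≈ 70 mL/min → bracket 60–89 mL/min.
67% of 120 mg = 80.4 mg → 80 mg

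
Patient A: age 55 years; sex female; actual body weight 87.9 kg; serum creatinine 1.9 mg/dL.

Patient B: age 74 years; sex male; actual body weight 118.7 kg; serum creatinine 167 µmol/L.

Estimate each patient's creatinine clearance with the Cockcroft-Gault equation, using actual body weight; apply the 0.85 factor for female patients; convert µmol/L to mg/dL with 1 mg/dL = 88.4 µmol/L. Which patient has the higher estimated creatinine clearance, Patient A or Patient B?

Patient B

Patient A: CrCl = (140 − 55) × 87.9 / (72 × 1.9) × 0.85 = 7471.5 / 136.80 × 0.85 ≈ 46.4 mL/min
Patient B: SCr = 167 / 88.4 = 1.889 mg/dL
Patient B: CrCl = (140 − 74) × 118.7 / (72 × 1.889) = 7834.2 / 136.01 ≈ 57.6 mL/min
46.4 vs 57.6 mL/min → Patient B is higher.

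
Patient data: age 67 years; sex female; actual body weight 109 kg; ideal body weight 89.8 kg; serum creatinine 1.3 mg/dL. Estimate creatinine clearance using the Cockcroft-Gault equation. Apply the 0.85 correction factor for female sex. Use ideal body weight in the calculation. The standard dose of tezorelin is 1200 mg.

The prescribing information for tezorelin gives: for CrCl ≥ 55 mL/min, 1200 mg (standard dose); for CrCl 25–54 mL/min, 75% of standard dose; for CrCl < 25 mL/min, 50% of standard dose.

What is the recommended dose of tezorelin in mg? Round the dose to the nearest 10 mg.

1200 mg

CrCl = (140 − 67) × 89.8 / (72 × 1.3) × 0.85 = 6555.4 / 93.60 × 0.85 ≈ 59.5 mL/min
CrCl ≈ 60 mL/min → bracket ≥ 55 mL/min.
100% of 1200 mg = 1200 mg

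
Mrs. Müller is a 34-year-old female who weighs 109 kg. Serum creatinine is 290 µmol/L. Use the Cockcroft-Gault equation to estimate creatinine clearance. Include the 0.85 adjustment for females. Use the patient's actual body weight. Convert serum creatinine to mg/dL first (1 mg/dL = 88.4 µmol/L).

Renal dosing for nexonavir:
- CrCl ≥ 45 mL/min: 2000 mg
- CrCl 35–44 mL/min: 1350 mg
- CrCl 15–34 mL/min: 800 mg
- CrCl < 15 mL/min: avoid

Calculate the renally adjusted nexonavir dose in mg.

1350 mg

SCr = 290 / 88.4 = 3.281 mg/dL
CrCl = (140 − 34) × 109 / (72 × 3.281) × 0.85 = 11554.0 / 236.23 × 0.85 ≈ 41.6 mL/min
CrCl ≈ 42 mL/min → bracket 35–44 mL/min.
Dose for this bracket: 1350 mg.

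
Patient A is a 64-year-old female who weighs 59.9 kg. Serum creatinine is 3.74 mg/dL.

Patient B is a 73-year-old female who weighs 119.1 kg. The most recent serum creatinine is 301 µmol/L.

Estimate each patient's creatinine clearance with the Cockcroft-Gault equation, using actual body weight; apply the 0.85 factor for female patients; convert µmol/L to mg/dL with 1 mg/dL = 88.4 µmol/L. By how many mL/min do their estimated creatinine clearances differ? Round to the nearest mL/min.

Patient A: CrCl = (140 − 64) × 59.9 / (72 × 3.74) × 0.85 = 4552.4 / 269.28 × 0.85 ≈ 14.4 mL/min
Patient B: SCr = 301 / 88.4 = 3.405 mg/dL
Patient B: CrCl = (140 − 73) × 119.1 / (72 × 3.405) × 0.85 = 7979.7 / 245.16 × 0.85 ≈ 27.7 mL/min
|14.4 − 27.7| = 13.3 mL/min

13 mL/min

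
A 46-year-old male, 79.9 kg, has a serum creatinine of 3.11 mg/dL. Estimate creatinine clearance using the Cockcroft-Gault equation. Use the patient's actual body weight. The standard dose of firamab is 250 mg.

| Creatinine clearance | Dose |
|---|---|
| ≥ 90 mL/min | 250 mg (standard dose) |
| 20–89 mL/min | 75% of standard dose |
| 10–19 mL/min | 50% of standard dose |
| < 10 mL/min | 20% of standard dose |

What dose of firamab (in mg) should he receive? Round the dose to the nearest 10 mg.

CrCl = (140 − 46) × 79.9 / (72 × 3.11) = 7510.6 / 223.92 ≈ 33.5 mL/min
CrCl ≈ 34 mL/min → bracket 20–89 mL/min.
75% of 250 mg = 187.5 mg → 190 mg

190 mg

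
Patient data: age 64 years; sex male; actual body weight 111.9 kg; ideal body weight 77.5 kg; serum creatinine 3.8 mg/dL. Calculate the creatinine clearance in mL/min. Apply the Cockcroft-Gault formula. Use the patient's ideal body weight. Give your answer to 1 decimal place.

CrCl = (140 − 64) × 77.5 / (72 × 3.8) = 5890.0 / 273.60 ≈ 21.5 mL/min

21.5 mL/min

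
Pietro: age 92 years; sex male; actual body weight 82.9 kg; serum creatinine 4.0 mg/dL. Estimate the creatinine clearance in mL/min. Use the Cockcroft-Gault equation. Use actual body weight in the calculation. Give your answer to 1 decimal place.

13.8 mL/min

CrCl = (140 − 92) × 82.9 / (72 × 4) = 3979.2 / 288.00 ≈ 13.8 mL/min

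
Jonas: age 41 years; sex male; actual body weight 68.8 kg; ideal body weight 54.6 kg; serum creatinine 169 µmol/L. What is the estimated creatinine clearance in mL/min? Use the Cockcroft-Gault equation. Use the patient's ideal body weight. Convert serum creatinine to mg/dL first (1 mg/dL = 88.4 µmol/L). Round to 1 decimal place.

SCr = 169 / 88.4 = 1.912 mg/dL
CrCl = (140 − 41) × 54.6 / (72 × 1.912) = 5405.4 / 137.66 ≈ 39.3 mL/min

39.3 mL/min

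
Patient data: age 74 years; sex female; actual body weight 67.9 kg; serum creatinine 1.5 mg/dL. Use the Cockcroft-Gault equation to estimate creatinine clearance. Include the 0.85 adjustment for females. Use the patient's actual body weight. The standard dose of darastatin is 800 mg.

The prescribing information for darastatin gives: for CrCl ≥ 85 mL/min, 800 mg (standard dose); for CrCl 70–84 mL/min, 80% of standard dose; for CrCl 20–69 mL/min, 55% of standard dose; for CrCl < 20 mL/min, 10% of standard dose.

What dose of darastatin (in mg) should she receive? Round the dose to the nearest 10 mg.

CrCl = (140 − 74) × 67.9 / (72 × 1.5) × 0.85 = 4481.4 / 108.00 × 0.85 ≈ 35.3 mL/min
CrCl ≈ 35 mL/min → bracket 20–69 mL/min.
55% of 800 mg = 440 mg

440 mg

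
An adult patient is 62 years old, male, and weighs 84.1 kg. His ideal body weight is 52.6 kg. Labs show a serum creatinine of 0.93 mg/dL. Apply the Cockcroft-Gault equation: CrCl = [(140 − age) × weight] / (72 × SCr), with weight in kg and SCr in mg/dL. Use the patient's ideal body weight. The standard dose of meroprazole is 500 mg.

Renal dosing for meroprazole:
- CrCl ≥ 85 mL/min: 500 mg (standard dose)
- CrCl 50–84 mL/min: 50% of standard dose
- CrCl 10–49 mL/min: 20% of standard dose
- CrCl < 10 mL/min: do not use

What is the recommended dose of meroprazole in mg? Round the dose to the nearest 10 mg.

250 mg

CrCl = (140 − 62) × 52.6 / (72 × 0.93) = 4102.8 / 66.96 ≈ 61.3 mL/min
CrCl ≈ 61 mL/min → bracket 50–84 mL/min.
50% of 500 mg = 250 mg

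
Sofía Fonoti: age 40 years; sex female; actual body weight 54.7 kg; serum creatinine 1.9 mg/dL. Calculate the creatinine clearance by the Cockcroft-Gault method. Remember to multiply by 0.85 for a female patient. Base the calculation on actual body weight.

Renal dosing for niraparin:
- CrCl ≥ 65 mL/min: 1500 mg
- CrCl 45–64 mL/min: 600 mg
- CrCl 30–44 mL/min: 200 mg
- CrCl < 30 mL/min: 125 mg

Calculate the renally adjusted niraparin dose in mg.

CrCl = (140 − 40) × 54.7 / (72 × 1.9) × 0.85 = 5470.0 / 136.80 × 0.85 ≈ 34.0 mL/min
CrCl ≈ 34 mL/min → bracket 30–44 mL/min.
Dose for this bracket: 200 mg.

200 mg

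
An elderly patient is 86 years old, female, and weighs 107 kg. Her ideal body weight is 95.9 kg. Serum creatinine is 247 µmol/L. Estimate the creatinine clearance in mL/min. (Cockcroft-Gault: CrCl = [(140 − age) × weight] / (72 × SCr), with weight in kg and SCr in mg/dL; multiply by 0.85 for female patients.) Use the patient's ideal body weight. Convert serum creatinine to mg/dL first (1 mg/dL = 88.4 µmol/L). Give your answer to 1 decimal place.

21.9 mL/min

SCr = 247 / 88.4 = 2.794 mg/dL
CrCl = (140 − 86) × 95.9 / (72 × 2.794) × 0.85 = 5178.6 / 201.17 × 0.85 ≈ 21.9 mL/min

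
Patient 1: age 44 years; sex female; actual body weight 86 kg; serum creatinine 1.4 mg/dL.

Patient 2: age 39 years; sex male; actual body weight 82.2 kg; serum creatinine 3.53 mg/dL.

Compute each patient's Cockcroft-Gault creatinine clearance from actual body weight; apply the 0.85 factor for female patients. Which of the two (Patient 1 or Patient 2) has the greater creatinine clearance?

Patient 1

Patient 1: CrCl = (140 − 44) × 86 / (72 × 1.4) × 0.85 = 8256.0 / 100.80 × 0.85 ≈ 69.6 mL/min
Patient 2: CrCl = (140 − 39) × 82.2 / (72 × 3.53) = 8302.2 / 254.16 ≈ 32.7 mL/min
69.6 vs 32.7 mL/min → Patient 1 is higher.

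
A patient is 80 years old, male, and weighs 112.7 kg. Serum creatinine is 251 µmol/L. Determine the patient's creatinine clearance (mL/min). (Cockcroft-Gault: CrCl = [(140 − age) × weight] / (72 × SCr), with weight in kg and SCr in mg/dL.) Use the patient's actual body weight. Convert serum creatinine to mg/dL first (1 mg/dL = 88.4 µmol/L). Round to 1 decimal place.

SCr = 251 / 88.4 = 2.839 mg/dL
CrCl = (140 − 80) × 112.7 / (72 × 2.839) = 6762.0 / 204.41 ≈ 33.1 mL/min

33.1 mL/min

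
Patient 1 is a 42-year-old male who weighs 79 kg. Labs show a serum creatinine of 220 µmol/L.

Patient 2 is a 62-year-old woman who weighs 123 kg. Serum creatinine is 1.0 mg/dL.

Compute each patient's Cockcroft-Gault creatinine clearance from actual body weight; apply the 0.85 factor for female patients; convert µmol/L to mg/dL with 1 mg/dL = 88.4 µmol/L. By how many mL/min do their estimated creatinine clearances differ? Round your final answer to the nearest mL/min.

Patient 1: SCr = 220 / 88.4 = 2.489 mg/dL
Patient 1: CrCl = (140 − 42) × 79 / (72 × 2.489) = 7742.0 / 179.21 ≈ 43.2 mL/min
Patient 2: CrCl = (140 − 62) × 123 / (72 × 1) × 0.85 = 9594.0 / 72.00 × 0.85 ≈ 113.3 mL/min
|43.2 − 113.3| = 70.1 mL/min

70 mL/min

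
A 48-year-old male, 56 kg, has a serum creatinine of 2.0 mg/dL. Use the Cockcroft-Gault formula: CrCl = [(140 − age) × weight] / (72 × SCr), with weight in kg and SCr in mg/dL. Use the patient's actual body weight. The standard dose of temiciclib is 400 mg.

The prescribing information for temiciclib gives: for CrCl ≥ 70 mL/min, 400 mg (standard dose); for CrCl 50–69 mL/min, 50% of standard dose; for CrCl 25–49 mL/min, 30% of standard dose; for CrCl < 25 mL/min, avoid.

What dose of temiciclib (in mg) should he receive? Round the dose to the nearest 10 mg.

CrCl = (140 − 48) × 56 / (72 × 2) = 5152.0 / 144.00 ≈ 35.8 mL/min
CrCl ≈ 36 mL/min → bracket 25–49 mL/min.
30% of 400 mg = 120 mg

120 mg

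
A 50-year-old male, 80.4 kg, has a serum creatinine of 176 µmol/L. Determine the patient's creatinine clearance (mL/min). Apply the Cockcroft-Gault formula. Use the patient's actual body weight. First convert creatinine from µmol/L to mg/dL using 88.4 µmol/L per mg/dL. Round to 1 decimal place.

50.5 mL/min

SCr = 176 / 88.4 = 1.991 mg/dL
CrCl = (140 − 50) × 80.4 / (72 × 1.991) = 7236.0 / 143.35 ≈ 50.5 mL/min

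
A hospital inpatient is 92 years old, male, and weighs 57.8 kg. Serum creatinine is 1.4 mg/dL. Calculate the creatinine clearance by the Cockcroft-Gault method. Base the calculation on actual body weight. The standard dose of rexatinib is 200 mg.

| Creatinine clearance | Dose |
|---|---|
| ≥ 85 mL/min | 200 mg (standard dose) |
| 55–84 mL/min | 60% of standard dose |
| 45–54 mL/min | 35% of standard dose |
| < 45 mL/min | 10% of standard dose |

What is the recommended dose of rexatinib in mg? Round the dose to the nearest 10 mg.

CrCl = (140 − 92) × 57.8 / (72 × 1.4) = 2774.4 / 100.80 ≈ 27.5 mL/min
CrCl ≈ 28 mL/min → bracket < 45 mL/min.
10% of 200 mg = 20 mg

20 mg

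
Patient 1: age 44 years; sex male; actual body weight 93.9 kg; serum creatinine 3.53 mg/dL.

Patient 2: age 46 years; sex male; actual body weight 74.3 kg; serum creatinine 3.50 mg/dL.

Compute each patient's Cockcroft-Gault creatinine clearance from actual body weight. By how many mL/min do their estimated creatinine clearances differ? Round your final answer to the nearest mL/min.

8 mL/min

Patient 1: CrCl = (140 − 44) × 93.9 / (72 × 3.53) = 9014.4 / 254.16 ≈ 35.5 mL/min
Patient 2: CrCl = (140 − 46) × 74.3 / (72 × 3.5) = 6984.2 / 252.00 ≈ 27.7 mL/min
|35.5 − 27.7| = 7.8 mL/min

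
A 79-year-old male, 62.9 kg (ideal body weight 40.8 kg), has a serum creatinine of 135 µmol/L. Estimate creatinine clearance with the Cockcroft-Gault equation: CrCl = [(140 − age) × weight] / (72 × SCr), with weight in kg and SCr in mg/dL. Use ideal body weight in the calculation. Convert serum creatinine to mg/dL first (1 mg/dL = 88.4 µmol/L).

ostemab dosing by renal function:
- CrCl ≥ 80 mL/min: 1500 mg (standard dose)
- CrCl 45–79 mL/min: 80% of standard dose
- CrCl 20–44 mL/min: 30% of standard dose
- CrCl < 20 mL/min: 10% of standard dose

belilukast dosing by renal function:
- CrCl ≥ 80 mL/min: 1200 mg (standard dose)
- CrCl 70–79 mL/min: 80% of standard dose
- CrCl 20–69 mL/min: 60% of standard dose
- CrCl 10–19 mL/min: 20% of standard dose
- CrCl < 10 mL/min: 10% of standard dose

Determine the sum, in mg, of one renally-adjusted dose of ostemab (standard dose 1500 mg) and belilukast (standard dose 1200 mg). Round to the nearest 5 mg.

1170 mg

SCr = 135 / 88.4 = 1.527 mg/dL
CrCl = (140 − 79) × 40.8 / (72 × 1.527) = 2488.8 / 109.94 ≈ 22.6 mL/min
CrCl ≈ 23 mL/min.
ostemab: 20–44 mL/min → 30% of 1500 mg = 450 mg.
belilukast: 20–69 mL/min → 60% of 1200 mg = 720 mg.
Total = 450 + 720 = 1170 mg.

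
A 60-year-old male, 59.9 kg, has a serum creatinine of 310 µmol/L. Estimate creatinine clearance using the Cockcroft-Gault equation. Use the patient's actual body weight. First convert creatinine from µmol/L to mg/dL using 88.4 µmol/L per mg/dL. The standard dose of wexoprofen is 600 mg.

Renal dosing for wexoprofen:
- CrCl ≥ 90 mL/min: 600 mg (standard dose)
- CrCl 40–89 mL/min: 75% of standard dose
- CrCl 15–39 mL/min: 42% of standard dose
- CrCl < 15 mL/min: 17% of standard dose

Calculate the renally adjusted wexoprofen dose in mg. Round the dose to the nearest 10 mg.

250 mg

SCr = 310 / 88.4 = 3.507 mg/dL
CrCl = (140 − 60) × 59.9 / (72 × 3.507) = 4792.0 / 252.50 ≈ 19.0 mL/min
CrCl ≈ 19 mL/min → bracket 15–39 mL/min.
42% of 600 mg = 252 mg → 250 mg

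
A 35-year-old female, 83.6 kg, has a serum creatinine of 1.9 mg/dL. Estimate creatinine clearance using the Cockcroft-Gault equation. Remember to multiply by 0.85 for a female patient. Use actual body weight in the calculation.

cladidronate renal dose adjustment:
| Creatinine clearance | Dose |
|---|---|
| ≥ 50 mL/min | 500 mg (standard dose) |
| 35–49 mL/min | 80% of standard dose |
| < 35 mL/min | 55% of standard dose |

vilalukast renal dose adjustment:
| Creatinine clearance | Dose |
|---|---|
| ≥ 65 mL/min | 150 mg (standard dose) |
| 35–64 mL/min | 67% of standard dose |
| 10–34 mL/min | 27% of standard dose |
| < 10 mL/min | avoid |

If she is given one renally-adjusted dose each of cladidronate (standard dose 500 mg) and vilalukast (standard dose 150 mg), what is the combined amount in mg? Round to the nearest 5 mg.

CrCl = (140 − 35) × 83.6 / (72 × 1.9) × 0.85 = 8778.0 / 136.80 × 0.85 ≈ 54.5 mL/min
CrCl ≈ 55 mL/min.
cladidronate: ≥ 50 mL/min → 100% of 500 mg = 500 mg.
vilalukast: 35–64 mL/min → 67% of 150 mg = 100.5 mg.
Total = 500 + 100.5 = 600.5 mg.

600 mg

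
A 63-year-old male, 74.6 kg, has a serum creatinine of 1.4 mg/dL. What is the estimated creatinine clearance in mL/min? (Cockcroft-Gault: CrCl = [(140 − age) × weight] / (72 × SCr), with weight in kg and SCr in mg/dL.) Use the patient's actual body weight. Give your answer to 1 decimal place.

CrCl = (140 − 63) × 74.6 / (72 × 1.4) = 5744.2 / 100.80 ≈ 57.0 mL/min

57.0 mL/min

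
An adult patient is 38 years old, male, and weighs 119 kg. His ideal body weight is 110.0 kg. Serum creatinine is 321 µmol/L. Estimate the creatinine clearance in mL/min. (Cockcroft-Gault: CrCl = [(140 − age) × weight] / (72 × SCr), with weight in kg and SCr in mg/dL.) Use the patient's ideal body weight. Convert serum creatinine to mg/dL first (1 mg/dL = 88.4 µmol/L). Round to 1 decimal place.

42.9 mL/min

SCr = 321 / 88.4 = 3.631 mg/dL
CrCl = (140 − 38) × 110 / (72 × 3.631) = 11220.0 / 261.43 ≈ 42.9 mL/min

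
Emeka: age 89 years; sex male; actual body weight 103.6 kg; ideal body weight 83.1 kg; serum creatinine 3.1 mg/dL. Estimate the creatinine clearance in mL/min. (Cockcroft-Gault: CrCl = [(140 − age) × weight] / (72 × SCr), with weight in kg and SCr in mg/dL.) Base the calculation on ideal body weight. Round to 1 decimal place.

19.0 mL/min

CrCl = (140 − 89) × 83.1 / (72 × 3.1) = 4238.1 / 223.20 ≈ 19.0 mL/min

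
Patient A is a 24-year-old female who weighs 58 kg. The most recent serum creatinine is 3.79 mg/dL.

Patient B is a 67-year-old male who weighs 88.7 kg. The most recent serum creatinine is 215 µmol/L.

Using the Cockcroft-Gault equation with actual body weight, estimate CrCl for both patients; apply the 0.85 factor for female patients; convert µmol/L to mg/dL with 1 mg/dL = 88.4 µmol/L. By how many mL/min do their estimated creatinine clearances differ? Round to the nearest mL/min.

Patient A: CrCl = (140 − 24) × 58 / (72 × 3.79) × 0.85 = 6728.0 / 272.88 × 0.85 ≈ 21.0 mL/min
Patient B: SCr = 215 / 88.4 = 2.432 mg/dL
Patient B: CrCl = (140 − 67) × 88.7 / (72 × 2.432) = 6475.1 / 175.10 ≈ 37.0 mL/min
|21.0 − 37.0| = 16.0 mL/min

16 mL/min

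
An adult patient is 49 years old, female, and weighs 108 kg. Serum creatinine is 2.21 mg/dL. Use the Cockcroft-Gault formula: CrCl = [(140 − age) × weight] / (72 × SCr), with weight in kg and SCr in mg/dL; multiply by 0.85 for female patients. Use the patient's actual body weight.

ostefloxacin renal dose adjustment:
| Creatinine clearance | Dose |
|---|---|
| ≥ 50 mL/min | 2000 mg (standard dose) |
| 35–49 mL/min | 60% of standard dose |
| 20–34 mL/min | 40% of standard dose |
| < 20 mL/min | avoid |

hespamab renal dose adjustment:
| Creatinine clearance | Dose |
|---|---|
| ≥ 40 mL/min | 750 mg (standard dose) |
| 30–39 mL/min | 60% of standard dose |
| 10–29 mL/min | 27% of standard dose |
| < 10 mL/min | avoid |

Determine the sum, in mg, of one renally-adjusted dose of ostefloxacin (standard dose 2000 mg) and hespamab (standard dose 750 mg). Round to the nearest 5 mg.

CrCl = (140 − 49) × 108 / (72 × 2.21) × 0.85 = 9828.0 / 159.12 × 0.85 ≈ 52.5 mL/min
CrCl ≈ 52 mL/min.
ostefloxacin: ≥ 50 mL/min → 100% of 2000 mg = 2000 mg.
hespamab: ≥ 40 mL/min → 100% of 750 mg = 750 mg.
Total = 2000 + 750 = 2750 mg.

2750 mg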